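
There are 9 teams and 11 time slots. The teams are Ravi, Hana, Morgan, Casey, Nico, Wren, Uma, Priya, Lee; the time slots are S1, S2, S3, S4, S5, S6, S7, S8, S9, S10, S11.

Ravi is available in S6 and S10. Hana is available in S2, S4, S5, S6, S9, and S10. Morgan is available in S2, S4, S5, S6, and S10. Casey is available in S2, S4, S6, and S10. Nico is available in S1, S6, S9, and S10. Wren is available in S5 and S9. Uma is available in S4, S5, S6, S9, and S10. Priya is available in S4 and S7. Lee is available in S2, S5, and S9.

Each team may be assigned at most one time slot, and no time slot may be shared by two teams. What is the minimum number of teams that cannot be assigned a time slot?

A valid assignment of size 8: Ravi-S10, Hana-S9, Morgan-S2, Casey-S4, Nico-S1, Wren-S5, Uma-S6, Priya-S7.
The set {Ravi, Hana, Morgan, Casey, Wren, Uma, Lee} has only 6 neighbours ({S10, S2, S4, S5, S6, S9}), so by Hall's theorem at most 8 of the 9 teams can be matched.
That matches 8 of the 9, leaving 1 unmatched; no matching can do better.

1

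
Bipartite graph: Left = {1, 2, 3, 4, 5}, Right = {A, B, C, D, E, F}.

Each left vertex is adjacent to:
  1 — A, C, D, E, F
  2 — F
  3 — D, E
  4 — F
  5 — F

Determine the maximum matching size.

3

For example, pair 1-A, 2-F, 3-E.
The set {2, 4, 5} has only 1 neighbour ({F}), so by Hall's theorem at most 3 of the 5 left vertices can be matched.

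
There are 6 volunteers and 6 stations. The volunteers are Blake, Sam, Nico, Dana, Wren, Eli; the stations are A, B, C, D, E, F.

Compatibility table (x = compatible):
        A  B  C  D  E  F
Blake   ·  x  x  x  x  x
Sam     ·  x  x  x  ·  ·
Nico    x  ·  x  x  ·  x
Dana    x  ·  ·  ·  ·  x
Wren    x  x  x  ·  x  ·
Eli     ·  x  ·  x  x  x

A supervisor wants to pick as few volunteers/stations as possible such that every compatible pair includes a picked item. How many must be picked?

6

A maximum matching has 6 edges (e.g. Blake–F, Sam–D, Nico–C, Dana–A, Wren–E, Eli–B).
By König's theorem the minimum vertex cover has the same size. One such cover is {Blake, Sam, Nico, Dana, Wren, Eli}.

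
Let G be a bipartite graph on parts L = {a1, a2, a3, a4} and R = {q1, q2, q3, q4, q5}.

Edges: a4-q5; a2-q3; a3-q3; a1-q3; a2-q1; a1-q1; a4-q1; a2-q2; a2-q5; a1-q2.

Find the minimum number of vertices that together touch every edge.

The 4 edges a1–q1, a2–q2, a3–q3, a4–q5 form a matching, so any vertex cover needs at least 4 vertices (one per matched edge).
Conversely {a1, a2, a3, a4} meets every edge and has exactly 4 vertices, so 4 is optimal.

4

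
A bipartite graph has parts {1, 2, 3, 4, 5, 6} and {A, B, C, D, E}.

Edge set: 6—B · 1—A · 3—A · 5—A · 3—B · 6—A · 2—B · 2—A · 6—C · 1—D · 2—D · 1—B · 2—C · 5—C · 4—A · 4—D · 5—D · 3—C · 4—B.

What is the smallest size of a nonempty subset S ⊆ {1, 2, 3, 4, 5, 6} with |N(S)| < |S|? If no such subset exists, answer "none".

Take S = {1, 2, 3, 4, 5}. Its neighbourhood is {A, B, C, D}, so |N(S)| = 4 < |S| = 5.
Every subset of size less than 5 has at least as many neighbours as members, so 5 is the minimum.

5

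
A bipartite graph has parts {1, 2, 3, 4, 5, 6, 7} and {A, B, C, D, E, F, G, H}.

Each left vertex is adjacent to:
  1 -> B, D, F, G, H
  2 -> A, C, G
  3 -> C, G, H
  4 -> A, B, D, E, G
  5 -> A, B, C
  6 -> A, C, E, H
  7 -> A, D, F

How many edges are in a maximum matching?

For example, pair 1–G, 2–C, 3–H, 4–A, 5–B, 6–E, 7–F.
All 7 left vertices are matched, so no larger matching exists.

7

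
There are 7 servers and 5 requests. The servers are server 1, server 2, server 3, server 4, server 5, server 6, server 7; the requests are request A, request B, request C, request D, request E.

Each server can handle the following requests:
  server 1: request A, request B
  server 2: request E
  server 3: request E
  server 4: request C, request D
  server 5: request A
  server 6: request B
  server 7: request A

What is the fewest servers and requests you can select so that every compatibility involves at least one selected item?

4

The 4 edges server 1–request B, server 2–request E, server 4–request C, server 5–request A form a matching, so any vertex cover needs at least 4 vertices (one per matched edge).
Conversely {server 4, request A, request B, request E} meets every edge and has exactly 4 vertices, so 4 is optimal.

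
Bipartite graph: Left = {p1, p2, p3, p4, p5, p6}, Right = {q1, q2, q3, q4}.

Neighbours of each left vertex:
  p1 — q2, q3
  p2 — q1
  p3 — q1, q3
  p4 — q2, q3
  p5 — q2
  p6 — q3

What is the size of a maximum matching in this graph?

3

One maximum matching: p1–q2, p2–q1, p3–q3.
The set {p1, p2, p3, p4, p5, p6} has only 3 neighbours ({q1, q2, q3}), so by Hall's theorem at most 3 of the 6 left vertices can be matched.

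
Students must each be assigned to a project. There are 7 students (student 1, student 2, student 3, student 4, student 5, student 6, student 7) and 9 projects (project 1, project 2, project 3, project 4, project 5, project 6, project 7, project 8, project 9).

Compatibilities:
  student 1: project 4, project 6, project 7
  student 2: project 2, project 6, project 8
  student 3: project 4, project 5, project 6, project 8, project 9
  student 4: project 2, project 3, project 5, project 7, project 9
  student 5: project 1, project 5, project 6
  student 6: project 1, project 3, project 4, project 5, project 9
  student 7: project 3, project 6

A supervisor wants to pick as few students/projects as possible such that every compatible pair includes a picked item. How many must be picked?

7

A maximum matching has 7 edges (e.g. student 1–project 7, student 2–project 8, student 3–project 6, student 4–project 9, student 5–project 1, student 6–project 4, student 7–project 3).
By König's theorem the minimum vertex cover has the same size. One such cover is {student 1, student 2, student 3, student 4, student 5, student 6, student 7}.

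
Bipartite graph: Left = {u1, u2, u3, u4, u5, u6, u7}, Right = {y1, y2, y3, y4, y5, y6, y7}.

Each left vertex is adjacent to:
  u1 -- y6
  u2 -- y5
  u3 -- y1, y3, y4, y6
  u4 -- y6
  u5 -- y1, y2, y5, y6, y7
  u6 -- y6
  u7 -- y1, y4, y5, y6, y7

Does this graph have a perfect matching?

No

The set {u1, u4, u6} has only 1 neighbour ({y6}), so by Hall's theorem at most 5 of the 7 left vertices can be matched.
Hence no matching covers every left vertex.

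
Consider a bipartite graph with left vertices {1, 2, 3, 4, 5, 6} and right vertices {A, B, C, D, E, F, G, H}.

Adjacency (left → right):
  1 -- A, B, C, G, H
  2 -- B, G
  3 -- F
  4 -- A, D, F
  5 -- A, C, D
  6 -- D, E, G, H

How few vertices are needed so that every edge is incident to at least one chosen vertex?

6

{1, 2, 3, 4, 5, 6} is a vertex cover of size 6: every edge has an endpoint in this set.
No smaller cover exists because 1–G, 2–B, 3–F, 4–D, 5–C, 6–E is a matching of size 6, and a cover must include an endpoint of each of these disjoint edges (König's theorem).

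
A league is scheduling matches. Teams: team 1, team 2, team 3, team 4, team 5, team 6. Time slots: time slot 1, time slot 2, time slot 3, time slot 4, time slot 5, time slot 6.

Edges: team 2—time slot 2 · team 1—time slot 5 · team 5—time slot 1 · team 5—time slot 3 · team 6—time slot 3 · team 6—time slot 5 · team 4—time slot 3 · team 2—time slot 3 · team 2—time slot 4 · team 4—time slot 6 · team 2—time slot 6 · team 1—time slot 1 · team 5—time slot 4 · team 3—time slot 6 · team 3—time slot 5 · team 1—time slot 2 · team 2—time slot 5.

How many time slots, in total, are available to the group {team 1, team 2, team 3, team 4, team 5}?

6

The union of neighbours of {team 1, team 2, team 3, team 4, team 5} is {time slot 1, time slot 2, time slot 3, time slot 4, time slot 5, time slot 6}, which has 6 elements.
Since |N(S)| = 6 ≥ |S| = 5, Hall's condition holds for this subset.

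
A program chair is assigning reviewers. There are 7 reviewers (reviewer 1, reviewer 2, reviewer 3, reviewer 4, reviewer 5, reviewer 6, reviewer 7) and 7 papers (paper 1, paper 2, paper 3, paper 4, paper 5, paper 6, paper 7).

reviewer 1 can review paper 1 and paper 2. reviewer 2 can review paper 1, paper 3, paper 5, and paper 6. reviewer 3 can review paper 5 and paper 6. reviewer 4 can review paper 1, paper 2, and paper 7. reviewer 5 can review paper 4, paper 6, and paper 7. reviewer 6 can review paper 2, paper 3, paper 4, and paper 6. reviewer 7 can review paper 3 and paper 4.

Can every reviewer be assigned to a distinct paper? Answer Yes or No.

Yes

For example, pair reviewer 1-paper 2, reviewer 2-paper 3, reviewer 3-paper 5, reviewer 4-paper 1, reviewer 5-paper 7, reviewer 6-paper 6, reviewer 7-paper 4.
All 7 reviewers are covered.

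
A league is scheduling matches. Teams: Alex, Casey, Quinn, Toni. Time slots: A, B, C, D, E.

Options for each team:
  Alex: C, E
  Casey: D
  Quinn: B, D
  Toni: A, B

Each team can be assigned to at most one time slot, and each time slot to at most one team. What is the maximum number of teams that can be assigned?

One maximum matching: Alex–E, Casey–D, Quinn–B, Toni–A.
All 4 teams are matched, so no larger matching exists.

4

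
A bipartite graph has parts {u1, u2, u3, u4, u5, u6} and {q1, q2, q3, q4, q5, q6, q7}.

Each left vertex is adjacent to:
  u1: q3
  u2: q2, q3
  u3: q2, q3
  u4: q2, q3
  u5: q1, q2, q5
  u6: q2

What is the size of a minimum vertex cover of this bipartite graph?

3

The 3 edges u1–q3, u2–q2, u5–q5 form a matching, so any vertex cover needs at least 3 vertices (one per matched edge).
Conversely {u5, q2, q3} meets every edge and has exactly 3 vertices, so 3 is optimal.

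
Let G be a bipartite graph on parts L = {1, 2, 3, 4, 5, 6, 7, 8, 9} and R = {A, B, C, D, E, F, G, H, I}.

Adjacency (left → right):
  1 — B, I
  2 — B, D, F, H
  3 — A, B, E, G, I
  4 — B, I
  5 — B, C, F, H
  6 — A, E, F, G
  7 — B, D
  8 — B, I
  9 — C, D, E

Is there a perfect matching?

No

The set {1, 4, 8} has only 2 neighbours ({B, I}), so by Hall's theorem at most 8 of the 9 left vertices can be matched.
Hence no matching covers every left vertex.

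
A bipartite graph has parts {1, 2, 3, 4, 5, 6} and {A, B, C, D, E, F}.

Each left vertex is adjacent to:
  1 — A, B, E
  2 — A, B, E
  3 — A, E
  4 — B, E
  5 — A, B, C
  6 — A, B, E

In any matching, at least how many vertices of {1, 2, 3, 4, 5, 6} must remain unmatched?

2

For example, pair 1→B, 2→A, 3→E, 5→C.
The set {1, 2, 3, 4, 6} has only 3 neighbours ({A, B, E}), so by Hall's theorem at most 4 of the 6 left vertices can be matched.
That matches 4 of the 6, leaving 2 unmatched; no matching can do better.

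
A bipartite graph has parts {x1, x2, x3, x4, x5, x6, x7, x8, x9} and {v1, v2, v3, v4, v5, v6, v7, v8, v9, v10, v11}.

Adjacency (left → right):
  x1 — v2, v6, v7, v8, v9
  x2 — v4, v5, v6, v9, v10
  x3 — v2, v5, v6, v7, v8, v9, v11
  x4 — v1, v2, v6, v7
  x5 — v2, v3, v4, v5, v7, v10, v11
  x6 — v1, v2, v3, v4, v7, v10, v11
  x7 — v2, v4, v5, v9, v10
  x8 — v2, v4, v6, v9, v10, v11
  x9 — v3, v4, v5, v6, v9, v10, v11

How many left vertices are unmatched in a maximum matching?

0

A valid assignment of size 9: x1-v9, x2-v6, x3-v2, x4-v7, x5-v4, x6-v3, x7-v5, x8-v11, x9-v10.
This saturates every left vertex, so 9 is the maximum.
That matches 9 of the 9, leaving 0 unmatched; no matching can do better.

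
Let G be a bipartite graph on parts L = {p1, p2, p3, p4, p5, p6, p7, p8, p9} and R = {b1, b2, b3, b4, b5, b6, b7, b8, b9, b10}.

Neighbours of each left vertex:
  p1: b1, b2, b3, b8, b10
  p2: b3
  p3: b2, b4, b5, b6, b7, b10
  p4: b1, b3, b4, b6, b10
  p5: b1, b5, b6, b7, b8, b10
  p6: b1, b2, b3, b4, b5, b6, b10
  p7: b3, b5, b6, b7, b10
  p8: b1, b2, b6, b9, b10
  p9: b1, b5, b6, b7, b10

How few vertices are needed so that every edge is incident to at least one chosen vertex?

9

{p1, p2, p3, p4, p5, p6, p7, p8, p9} is a vertex cover of size 9: every edge has an endpoint in this set.
No smaller cover exists because p1–b8, p2–b3, p3–b2, p4–b4, p5–b1, p6–b5, p7–b10, p8–b6, p9–b7 is a matching of size 9, and a cover must include an endpoint of each of these disjoint edges (König's theorem).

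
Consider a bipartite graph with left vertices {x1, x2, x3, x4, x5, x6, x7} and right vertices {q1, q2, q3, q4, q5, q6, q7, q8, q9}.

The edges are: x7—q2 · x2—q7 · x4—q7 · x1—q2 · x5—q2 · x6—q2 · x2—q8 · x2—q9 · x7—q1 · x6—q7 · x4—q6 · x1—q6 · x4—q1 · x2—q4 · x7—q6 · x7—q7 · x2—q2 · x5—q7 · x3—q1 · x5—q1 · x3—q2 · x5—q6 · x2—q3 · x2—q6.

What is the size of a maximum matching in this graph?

5

A valid assignment of size 5: x1–q2, x2–q9, x3–q1, x4–q7, x5–q6.
The set {x1, x3, x4, x5, x6, x7} has only 4 neighbours ({q1, q2, q6, q7}), so by Hall's theorem at most 5 of the 7 left vertices can be matched.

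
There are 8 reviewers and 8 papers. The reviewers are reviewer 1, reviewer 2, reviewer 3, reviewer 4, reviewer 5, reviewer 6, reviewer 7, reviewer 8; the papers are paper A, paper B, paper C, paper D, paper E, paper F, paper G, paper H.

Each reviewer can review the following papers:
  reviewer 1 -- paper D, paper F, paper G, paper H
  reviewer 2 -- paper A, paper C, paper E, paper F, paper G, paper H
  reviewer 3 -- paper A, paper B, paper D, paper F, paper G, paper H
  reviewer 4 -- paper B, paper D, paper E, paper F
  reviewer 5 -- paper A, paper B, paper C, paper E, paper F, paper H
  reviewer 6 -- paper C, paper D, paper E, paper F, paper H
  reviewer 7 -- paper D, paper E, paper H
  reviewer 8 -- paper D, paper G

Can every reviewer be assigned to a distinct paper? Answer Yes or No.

A valid assignment of size 8: reviewer 1–paper H, reviewer 2–paper G, reviewer 3–paper B, reviewer 4–paper F, reviewer 5–paper A, reviewer 6–paper C, reviewer 7–paper E, reviewer 8–paper D.
All 8 reviewers are covered.

Yes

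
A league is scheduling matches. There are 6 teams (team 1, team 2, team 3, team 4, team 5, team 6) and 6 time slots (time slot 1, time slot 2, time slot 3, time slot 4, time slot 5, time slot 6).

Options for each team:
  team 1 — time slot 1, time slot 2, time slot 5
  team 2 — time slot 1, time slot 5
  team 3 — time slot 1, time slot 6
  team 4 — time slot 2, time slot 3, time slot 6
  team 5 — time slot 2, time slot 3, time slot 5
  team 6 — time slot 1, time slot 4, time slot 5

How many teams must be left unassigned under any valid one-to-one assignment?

One maximum matching: team 1–time slot 5, team 2–time slot 1, team 3–time slot 6, team 4–time slot 3, team 5–time slot 2, team 6–time slot 4.
This saturates every team, so 6 is the maximum.
That matches 6 of the 6, leaving 0 unmatched; no matching can do better.

0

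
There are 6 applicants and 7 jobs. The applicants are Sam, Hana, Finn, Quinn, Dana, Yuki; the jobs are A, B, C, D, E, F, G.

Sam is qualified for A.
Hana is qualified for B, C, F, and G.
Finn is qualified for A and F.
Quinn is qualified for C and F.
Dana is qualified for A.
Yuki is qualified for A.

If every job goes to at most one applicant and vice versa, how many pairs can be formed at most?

One maximum matching: Sam-A, Hana-B, Finn-F, Quinn-C.
The set {Sam, Dana, Yuki} has only 1 neighbour ({A}), so by Hall's theorem at most 4 of the 6 applicants can be matched.

4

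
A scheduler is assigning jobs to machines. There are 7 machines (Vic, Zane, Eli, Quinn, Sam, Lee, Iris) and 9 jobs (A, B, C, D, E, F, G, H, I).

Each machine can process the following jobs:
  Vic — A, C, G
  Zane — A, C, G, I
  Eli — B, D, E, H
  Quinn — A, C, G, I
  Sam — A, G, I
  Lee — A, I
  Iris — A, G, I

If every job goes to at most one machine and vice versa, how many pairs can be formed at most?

One maximum matching: Vic→A, Zane→G, Eli→B, Quinn→C, Sam→I.
The set {Vic, Zane, Quinn, Sam, Lee, Iris} has only 4 neighbours ({A, C, G, I}), so by Hall's theorem at most 5 of the 7 machines can be matched.

5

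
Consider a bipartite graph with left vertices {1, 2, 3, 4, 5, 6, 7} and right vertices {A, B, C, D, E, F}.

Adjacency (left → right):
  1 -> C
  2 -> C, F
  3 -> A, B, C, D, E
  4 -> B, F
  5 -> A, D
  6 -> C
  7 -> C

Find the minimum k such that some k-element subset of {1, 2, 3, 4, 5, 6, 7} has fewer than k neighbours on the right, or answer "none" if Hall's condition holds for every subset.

2

Take S = {1, 6}. Its neighbourhood is {C}, so |N(S)| = 1 < |S| = 2.
No single vertex violates Hall's condition since each has at least one neighbour, so 2 is the minimum.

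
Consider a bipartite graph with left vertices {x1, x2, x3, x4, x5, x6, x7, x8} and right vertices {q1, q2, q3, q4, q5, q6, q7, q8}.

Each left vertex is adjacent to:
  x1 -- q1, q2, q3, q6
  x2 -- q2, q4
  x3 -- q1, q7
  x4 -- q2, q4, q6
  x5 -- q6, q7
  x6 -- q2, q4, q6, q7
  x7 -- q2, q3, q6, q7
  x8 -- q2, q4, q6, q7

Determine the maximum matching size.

For example, pair x1-q3, x2-q4, x3-q1, x4-q2, x5-q7, x6-q6.
The set {x1, x2, x3, x4, x5, x6, x7, x8} has only 6 neighbours ({q1, q2, q3, q4, q6, q7}), so by Hall's theorem at most 6 of the 8 left vertices can be matched.

6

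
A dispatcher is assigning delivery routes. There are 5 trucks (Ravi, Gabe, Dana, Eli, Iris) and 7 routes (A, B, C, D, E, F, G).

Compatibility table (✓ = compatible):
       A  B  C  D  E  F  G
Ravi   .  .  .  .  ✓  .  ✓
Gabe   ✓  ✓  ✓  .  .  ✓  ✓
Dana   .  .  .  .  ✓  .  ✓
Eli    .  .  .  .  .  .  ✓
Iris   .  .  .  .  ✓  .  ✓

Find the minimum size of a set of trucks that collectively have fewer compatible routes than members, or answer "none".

3

Take S = {Ravi, Dana, Eli}. Its neighbourhood is {E, G}, so |N(S)| = 2 < |S| = 3.
Every subset of size less than 3 has at least as many neighbours as members, so 3 is the minimum.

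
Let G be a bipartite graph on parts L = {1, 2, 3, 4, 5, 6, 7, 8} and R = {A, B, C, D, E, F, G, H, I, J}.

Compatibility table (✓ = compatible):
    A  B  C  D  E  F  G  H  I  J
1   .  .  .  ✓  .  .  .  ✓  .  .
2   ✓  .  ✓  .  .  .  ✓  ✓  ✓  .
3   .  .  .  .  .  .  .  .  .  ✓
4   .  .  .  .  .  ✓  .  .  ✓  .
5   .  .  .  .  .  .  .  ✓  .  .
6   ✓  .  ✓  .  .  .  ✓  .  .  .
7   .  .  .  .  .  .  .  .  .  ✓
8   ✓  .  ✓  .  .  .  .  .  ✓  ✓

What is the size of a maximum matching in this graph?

For example, pair 1→D, 2→G, 3→J, 4→F, 5→H, 6→C, 8→I.
The set {3, 7} has only 1 neighbour ({J}), so by Hall's theorem at most 7 of the 8 left vertices can be matched.

7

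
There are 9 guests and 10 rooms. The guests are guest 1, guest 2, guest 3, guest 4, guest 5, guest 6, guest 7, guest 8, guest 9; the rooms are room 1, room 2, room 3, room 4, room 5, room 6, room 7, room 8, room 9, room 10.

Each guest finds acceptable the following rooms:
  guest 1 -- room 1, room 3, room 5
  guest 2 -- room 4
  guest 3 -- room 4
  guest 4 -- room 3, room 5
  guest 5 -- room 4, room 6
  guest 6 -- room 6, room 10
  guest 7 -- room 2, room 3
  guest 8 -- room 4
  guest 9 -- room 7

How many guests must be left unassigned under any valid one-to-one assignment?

2

A valid assignment of size 7: guest 1-room 1, guest 2-room 4, guest 4-room 5, guest 5-room 6, guest 6-room 10, guest 7-room 3, guest 9-room 7.
The set {guest 2, guest 3, guest 8} has only 1 neighbour ({room 4}), so by Hall's theorem at most 7 of the 9 guests can be matched.
That matches 7 of the 9, leaving 2 unmatched; no matching can do better.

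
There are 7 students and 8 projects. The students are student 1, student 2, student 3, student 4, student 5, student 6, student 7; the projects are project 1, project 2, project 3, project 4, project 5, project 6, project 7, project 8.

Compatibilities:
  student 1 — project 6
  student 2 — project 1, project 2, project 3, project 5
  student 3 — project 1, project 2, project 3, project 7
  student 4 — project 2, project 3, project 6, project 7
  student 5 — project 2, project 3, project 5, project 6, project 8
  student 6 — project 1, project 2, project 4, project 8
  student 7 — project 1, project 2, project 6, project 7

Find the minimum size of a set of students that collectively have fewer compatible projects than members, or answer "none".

A matching saturating every student exists, for instance student 1→project 6, student 2→project 5, student 3→project 7, student 4→project 3, student 5→project 2, student 6→project 4, student 7→project 1.
By Hall's marriage theorem, this means |N(S)| ≥ |S| for every subset S, so no violating subset exists.

none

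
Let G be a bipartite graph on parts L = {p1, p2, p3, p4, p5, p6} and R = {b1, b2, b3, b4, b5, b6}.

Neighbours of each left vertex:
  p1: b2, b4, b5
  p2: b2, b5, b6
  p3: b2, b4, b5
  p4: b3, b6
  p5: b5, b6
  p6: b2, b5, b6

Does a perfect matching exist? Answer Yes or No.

The set {p1, p2, p3, p5, p6} has only 4 neighbours ({b2, b4, b5, b6}), so by Hall's theorem at most 5 of the 6 left vertices can be matched.
Hence no matching covers every left vertex.

No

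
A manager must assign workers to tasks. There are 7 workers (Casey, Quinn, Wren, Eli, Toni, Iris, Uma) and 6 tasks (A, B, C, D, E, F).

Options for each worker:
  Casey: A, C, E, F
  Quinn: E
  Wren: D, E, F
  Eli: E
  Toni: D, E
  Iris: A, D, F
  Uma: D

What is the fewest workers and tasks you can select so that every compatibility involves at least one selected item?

5

A maximum matching has 5 edges (e.g. Casey–C, Quinn–E, Wren–F, Toni–D, Iris–A).
By König's theorem the minimum vertex cover has the same size. One such cover is {Casey, Wren, Iris, D, E}.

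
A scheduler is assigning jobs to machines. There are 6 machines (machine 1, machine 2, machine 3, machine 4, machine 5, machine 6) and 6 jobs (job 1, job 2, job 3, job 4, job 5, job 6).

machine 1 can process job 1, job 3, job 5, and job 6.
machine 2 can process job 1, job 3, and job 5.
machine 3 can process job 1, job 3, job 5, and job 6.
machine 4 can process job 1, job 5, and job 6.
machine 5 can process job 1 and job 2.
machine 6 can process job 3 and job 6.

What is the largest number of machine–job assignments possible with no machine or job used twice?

A valid assignment of size 5: machine 1–job 3, machine 2–job 5, machine 3–job 1, machine 4–job 6, machine 5–job 2.
The set {machine 1, machine 2, machine 3, machine 4, machine 6} has only 4 neighbours ({job 1, job 3, job 5, job 6}), so by Hall's theorem at most 5 of the 6 machines can be matched.

5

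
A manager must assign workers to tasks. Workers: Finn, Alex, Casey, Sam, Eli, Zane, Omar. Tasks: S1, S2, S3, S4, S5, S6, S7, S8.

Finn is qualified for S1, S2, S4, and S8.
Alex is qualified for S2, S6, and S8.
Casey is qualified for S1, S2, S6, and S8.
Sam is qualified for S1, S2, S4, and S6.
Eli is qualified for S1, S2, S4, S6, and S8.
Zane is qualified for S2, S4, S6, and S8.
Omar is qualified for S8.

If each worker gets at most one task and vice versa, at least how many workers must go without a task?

A valid assignment of size 5: Finn→S1, Alex→S6, Casey→S8, Sam→S4, Eli→S2.
The set {Finn, Alex, Casey, Sam, Eli, Zane, Omar} has only 5 neighbours ({S1, S2, S4, S6, S8}), so by Hall's theorem at most 5 of the 7 workers can be matched.
That matches 5 of the 7, leaving 2 unmatched; no matching can do better.

2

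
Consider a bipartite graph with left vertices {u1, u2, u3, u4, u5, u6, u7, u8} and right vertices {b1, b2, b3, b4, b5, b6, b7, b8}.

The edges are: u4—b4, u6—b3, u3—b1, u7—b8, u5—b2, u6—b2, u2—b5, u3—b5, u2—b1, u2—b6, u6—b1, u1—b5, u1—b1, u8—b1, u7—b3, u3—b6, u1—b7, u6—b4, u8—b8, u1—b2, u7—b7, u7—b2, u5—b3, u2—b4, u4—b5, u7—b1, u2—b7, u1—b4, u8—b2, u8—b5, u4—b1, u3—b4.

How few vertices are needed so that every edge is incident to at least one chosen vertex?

8

{u1, u2, u3, u4, u5, u6, u7, u8} is a vertex cover of size 8: every edge has an endpoint in this set.
No smaller cover exists because u1–b7, u2–b1, u3–b6, u4–b4, u5–b2, u6–b3, u7–b8, u8–b5 is a matching of size 8, and a cover must include an endpoint of each of these disjoint edges (König's theorem).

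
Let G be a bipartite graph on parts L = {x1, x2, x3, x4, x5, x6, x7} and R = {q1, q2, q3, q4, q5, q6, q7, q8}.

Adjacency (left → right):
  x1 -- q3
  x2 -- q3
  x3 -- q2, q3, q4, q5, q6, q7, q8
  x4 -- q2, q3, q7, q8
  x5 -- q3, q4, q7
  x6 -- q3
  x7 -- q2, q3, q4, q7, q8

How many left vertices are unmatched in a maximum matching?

One maximum matching: x1→q3, x3→q6, x4→q8, x5→q7, x7→q4.
The set {x1, x2, x6} has only 1 neighbour ({q3}), so by Hall's theorem at most 5 of the 7 left vertices can be matched.
That matches 5 of the 7, leaving 2 unmatched; no matching can do better.

2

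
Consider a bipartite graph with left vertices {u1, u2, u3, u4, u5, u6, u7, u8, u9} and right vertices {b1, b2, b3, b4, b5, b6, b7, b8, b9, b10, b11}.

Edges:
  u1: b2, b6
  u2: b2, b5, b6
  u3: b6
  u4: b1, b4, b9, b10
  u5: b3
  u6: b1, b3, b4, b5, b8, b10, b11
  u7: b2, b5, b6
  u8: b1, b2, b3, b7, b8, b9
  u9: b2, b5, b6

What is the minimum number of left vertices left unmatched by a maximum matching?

For example, pair u1→b2, u2→b5, u3→b6, u4→b4, u5→b3, u6→b1, u8→b7.
The set {u1, u2, u3, u7, u9} has only 3 neighbours ({b2, b5, b6}), so by Hall's theorem at most 7 of the 9 left vertices can be matched.
That matches 7 of the 9, leaving 2 unmatched; no matching can do better.

2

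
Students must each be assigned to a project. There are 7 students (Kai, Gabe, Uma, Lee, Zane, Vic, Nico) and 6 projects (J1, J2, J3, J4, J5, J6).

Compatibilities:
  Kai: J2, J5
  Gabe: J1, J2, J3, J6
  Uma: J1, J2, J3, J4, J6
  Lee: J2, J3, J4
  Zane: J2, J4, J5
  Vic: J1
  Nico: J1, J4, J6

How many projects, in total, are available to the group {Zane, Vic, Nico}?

The union of neighbours of {Zane, Vic, Nico} is {J1, J2, J4, J5, J6}, which has 5 elements.
Since |N(S)| = 5 ≥ |S| = 3, Hall's condition holds for this subset.

5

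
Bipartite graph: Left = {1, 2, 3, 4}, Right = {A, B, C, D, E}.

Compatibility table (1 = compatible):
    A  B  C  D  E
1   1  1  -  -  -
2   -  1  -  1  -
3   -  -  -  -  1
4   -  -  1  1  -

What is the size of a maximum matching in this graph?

One maximum matching: 1-A, 2-B, 3-E, 4-C.
This saturates every left vertex, so 4 is the maximum.

4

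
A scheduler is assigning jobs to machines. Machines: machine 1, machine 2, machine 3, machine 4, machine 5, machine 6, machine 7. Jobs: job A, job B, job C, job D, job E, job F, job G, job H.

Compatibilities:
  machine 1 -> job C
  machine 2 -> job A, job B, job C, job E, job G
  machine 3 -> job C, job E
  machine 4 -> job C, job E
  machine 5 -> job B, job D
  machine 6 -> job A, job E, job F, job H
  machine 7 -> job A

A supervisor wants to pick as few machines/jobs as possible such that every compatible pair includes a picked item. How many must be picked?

{machine 2, machine 5, machine 6, machine 7, job C, job E} is a vertex cover of size 6: every edge has an endpoint in this set.
No smaller cover exists because machine 1–job C, machine 2–job B, machine 3–job E, machine 5–job D, machine 6–job H, machine 7–job A is a matching of size 6, and a cover must include an endpoint of each of these disjoint edges (König's theorem).

6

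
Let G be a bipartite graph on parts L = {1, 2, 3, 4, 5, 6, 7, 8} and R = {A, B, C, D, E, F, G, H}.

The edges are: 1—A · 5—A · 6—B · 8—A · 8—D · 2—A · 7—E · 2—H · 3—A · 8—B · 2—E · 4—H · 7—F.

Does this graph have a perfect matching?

No

The set {1, 3, 5} has only 1 neighbour ({A}), so by Hall's theorem at most 6 of the 8 left vertices can be matched.
Hence no matching covers every left vertex.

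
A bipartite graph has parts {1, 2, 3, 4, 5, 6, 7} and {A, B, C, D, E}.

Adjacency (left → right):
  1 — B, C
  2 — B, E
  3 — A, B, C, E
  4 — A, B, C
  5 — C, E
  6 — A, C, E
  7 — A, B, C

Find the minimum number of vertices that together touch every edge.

A maximum matching has 4 edges (e.g. 1–C, 2–E, 3–A, 4–B).
By König's theorem the minimum vertex cover has the same size. One such cover is {A, B, C, E}.

4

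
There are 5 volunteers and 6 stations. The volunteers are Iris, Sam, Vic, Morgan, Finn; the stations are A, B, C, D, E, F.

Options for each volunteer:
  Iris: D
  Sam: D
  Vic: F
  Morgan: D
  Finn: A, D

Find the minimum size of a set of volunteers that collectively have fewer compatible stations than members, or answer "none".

2

Take S = {Iris, Sam}. Its neighbourhood is {D}, so |N(S)| = 1 < |S| = 2.
No single vertex violates Hall's condition since each has at least one neighbour, so 2 is the minimum.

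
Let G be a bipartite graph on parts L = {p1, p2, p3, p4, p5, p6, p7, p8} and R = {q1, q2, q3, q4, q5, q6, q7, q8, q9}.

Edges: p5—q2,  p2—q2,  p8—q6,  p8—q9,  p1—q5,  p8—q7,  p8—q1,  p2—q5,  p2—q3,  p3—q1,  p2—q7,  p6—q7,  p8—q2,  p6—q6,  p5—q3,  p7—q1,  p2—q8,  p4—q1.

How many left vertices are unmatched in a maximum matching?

2

A valid assignment of size 6: p1-q5, p2-q8, p3-q1, p5-q2, p6-q7, p8-q9.
The set {p3, p4, p7} has only 1 neighbour ({q1}), so by Hall's theorem at most 6 of the 8 left vertices can be matched.
That matches 6 of the 8, leaving 2 unmatched; no matching can do better.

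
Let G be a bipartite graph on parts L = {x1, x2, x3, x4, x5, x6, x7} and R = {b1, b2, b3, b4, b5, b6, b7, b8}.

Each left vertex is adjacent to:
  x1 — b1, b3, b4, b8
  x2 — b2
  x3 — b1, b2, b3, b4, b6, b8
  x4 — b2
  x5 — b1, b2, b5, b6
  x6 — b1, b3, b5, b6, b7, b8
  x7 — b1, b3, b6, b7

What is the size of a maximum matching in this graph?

For example, pair x1-b8, x2-b2, x3-b1, x5-b5, x6-b7, x7-b3.
The set {x2, x4} has only 1 neighbour ({b2}), so by Hall's theorem at most 6 of the 7 left vertices can be matched.

6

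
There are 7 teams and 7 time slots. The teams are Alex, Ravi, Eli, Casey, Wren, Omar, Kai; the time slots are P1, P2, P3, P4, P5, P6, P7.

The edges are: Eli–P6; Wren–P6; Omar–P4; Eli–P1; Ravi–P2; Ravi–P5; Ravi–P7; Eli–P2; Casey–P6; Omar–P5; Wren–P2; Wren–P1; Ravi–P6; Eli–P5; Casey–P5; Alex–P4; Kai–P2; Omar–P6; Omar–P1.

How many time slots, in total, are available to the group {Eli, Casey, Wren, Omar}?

5

The union of neighbours of {Eli, Casey, Wren, Omar} is {P1, P2, P4, P5, P6}, which has 5 elements.
Since |N(S)| = 5 ≥ |S| = 4, Hall's condition holds for this subset.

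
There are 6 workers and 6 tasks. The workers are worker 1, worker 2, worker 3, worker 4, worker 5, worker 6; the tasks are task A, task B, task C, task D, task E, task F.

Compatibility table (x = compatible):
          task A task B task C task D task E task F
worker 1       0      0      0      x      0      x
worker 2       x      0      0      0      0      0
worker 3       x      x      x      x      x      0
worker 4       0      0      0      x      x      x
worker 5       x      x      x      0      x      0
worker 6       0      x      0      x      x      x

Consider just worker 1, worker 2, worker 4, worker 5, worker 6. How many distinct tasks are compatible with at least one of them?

6

The union of neighbours of {worker 1, worker 2, worker 4, worker 5, worker 6} is {task A, task B, task C, task D, task E, task F}, which has 6 elements.
Since |N(S)| = 6 ≥ |S| = 5, Hall's condition holds for this subset.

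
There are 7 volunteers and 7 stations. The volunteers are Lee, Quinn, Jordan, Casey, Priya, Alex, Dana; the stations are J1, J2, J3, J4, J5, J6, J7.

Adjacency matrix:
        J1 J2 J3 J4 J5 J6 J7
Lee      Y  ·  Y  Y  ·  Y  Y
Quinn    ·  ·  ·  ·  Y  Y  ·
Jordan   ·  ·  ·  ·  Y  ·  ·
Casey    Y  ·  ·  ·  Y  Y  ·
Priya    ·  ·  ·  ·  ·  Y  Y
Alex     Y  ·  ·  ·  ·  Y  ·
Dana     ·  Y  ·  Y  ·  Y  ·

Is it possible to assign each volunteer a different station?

The set {Quinn, Jordan, Casey, Alex} has only 3 neighbours ({J1, J5, J6}), so by Hall's theorem at most 6 of the 7 volunteers can be matched.
Hence no matching covers every volunteer.

No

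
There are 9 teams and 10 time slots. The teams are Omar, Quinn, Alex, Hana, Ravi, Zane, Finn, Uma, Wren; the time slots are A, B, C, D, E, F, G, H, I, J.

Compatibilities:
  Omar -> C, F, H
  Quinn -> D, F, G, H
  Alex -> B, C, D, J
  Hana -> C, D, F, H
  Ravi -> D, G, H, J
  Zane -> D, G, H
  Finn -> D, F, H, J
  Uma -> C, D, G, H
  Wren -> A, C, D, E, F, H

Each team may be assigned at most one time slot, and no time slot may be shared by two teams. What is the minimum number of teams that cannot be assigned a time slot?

1

One maximum matching: Omar→C, Quinn→D, Alex→B, Hana→F, Ravi→J, Zane→G, Finn→H, Wren→A.
The set {Omar, Quinn, Hana, Ravi, Zane, Finn, Uma} has only 6 neighbours ({C, D, F, G, H, J}), so by Hall's theorem at most 8 of the 9 teams can be matched.
That matches 8 of the 9, leaving 1 unmatched; no matching can do better.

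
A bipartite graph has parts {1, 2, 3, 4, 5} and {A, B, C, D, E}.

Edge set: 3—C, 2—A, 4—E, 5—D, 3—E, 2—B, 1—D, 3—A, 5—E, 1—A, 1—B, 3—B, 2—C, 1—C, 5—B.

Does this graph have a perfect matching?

A valid assignment of size 5: 1-D, 2-A, 3-C, 4-E, 5-B.
Every left vertex is matched, so this is a perfect matching.

Yes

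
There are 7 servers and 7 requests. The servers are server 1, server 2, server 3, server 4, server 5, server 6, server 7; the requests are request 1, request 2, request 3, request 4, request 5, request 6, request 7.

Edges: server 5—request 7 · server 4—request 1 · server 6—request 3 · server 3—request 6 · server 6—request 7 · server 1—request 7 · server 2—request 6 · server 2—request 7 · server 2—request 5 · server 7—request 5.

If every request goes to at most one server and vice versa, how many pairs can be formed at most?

5

For example, pair server 1→request 7, server 2→request 5, server 3→request 6, server 4→request 1, server 6→request 3.
The set {server 1, server 2, server 3, server 5, server 7} has only 3 neighbours ({request 5, request 6, request 7}), so by Hall's theorem at most 5 of the 7 servers can be matched.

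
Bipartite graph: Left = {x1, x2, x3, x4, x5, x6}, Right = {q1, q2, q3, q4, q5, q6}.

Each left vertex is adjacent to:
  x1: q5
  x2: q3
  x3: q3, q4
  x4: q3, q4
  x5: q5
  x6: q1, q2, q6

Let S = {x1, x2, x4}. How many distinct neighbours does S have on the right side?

The union of neighbours of {x1, x2, x4} is {q3, q4, q5}, which has 3 elements.
Since |N(S)| = 3 ≥ |S| = 3, Hall's condition holds for this subset.

3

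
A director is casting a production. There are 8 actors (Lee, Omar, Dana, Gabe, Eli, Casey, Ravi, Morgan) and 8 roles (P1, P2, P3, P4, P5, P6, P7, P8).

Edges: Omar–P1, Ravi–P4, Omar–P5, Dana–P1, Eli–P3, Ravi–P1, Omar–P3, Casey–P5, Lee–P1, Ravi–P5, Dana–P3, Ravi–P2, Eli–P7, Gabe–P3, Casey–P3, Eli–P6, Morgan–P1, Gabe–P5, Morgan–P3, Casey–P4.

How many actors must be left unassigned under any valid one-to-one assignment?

A valid assignment of size 6: Lee–P1, Omar–P5, Dana–P3, Eli–P7, Casey–P4, Ravi–P2.
The set {Lee, Omar, Dana, Gabe, Morgan} has only 3 neighbours ({P1, P3, P5}), so by Hall's theorem at most 6 of the 8 actors can be matched.
That matches 6 of the 8, leaving 2 unmatched; no matching can do better.

2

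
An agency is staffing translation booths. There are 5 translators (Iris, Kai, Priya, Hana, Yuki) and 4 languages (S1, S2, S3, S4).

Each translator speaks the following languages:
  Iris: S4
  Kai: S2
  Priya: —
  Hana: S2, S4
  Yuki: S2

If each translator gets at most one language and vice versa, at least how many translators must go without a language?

A valid assignment of size 2: Iris→S4, Kai→S2.
The set {Iris, Kai, Priya, Hana, Yuki} has only 2 neighbours ({S2, S4}), so by Hall's theorem at most 2 of the 5 translators can be matched.
That matches 2 of the 5, leaving 3 unmatched; no matching can do better.

3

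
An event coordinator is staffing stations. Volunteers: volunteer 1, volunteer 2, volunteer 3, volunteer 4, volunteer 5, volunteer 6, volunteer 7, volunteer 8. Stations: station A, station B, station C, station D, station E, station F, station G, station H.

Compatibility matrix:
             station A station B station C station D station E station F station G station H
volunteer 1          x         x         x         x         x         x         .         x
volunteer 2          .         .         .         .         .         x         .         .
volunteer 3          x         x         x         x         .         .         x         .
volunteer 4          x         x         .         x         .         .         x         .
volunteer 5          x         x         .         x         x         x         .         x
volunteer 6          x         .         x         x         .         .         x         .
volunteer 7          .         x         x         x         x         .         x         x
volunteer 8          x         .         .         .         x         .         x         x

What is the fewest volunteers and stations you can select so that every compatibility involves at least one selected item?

8

The 8 edges volunteer 1–station B, volunteer 2–station F, volunteer 3–station C, volunteer 4–station G, volunteer 5–station E, volunteer 6–station D, volunteer 7–station H, volunteer 8–station A form a matching, so any vertex cover needs at least 8 vertices (one per matched edge).
Conversely {volunteer 1, volunteer 2, volunteer 3, volunteer 4, volunteer 5, volunteer 6, volunteer 7, volunteer 8} meets every edge and has exactly 8 vertices, so 8 is optimal.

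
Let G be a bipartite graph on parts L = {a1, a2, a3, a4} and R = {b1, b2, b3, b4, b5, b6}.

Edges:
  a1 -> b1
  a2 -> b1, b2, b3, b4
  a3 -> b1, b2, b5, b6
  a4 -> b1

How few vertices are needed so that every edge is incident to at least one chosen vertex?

A maximum matching has 3 edges (e.g. a1–b1, a2–b3, a3–b5).
By König's theorem the minimum vertex cover has the same size. One such cover is {a2, a3, b1}.

3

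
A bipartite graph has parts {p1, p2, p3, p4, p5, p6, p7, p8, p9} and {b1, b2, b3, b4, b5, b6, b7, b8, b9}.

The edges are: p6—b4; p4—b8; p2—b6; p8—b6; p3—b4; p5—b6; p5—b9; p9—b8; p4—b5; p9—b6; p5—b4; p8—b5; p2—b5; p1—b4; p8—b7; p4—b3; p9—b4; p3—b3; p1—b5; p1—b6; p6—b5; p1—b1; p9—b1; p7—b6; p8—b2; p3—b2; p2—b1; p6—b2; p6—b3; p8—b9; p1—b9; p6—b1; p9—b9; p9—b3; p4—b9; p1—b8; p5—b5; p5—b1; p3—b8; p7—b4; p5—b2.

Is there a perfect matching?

One maximum matching: p1→b8, p2→b6, p3→b3, p4→b9, p5→b5, p6→b2, p7→b4, p8→b7, p9→b1.
All 9 left vertices are covered.

Yes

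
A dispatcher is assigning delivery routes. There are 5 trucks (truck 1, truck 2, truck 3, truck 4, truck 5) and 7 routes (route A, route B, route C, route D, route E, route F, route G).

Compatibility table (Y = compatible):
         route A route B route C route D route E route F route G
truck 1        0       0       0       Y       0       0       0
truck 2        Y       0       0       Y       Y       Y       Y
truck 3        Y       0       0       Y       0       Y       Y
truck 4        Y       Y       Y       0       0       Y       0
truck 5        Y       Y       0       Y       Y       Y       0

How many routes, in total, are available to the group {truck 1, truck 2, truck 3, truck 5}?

6

The union of neighbours of {truck 1, truck 2, truck 3, truck 5} is {route A, route B, route D, route E, route F, route G}, which has 6 elements.
Since |N(S)| = 6 ≥ |S| = 4, Hall's condition holds for this subset.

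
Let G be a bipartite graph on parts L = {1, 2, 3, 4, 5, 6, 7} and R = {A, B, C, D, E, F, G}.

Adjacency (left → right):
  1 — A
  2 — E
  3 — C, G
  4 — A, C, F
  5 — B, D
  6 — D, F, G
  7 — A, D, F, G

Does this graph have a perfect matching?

For example, pair 1→A, 2→E, 3→G, 4→C, 5→B, 6→D, 7→F.
Every left vertex is matched, so this is a perfect matching.

Yes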